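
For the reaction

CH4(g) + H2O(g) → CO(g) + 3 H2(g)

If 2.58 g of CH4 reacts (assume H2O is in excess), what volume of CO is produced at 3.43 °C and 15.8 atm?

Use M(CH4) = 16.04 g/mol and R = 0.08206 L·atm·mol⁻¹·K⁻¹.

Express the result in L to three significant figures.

n(CH4) = 2.580 / 16.04 = 0.1608 mol
n(CO) = (1/1) × 0.1608 = 0.1608 mol
V = nRT/P = 0.1608 × 0.08206 × 276.58 / 15.8 = 0.2310 L

0.231 L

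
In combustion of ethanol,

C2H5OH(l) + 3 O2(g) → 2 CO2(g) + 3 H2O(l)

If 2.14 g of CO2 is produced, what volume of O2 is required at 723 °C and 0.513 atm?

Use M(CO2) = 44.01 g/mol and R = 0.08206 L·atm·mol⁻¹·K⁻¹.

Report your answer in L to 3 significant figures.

n(CO2) = 2.140 / 44.01 = 0.04863 mol
n(O2) = (3/2) × 0.04863 = 0.07294 mol
V = nRT/P = 0.07294 × 0.08206 × 996.15 / 0.513 = 11.62 L

11.6 L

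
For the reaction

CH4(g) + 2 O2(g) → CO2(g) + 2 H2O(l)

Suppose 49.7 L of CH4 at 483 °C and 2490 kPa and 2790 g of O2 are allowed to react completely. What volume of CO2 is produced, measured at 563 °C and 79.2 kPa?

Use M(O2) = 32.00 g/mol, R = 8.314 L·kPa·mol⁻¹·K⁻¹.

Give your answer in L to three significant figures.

n(CH4) = PV/RT = (2490 × 49.7) / (8.314 × 756.15) = 19.69 mol
n(O2) = 2790 / 32.00 = 87.19 mol
For 19.69 mol CH4, stoichiometry requires (2/1) × 19.69 = 39.38 mol O2; 87.19 mol is available, so CH4 is limiting.
n(CO2) = (1/1) × 19.69 = 19.69 mol
V(CO2) = nRT/P = 19.69 × 8.314 × 836.15 / 79.2 = 1728 L

1730 L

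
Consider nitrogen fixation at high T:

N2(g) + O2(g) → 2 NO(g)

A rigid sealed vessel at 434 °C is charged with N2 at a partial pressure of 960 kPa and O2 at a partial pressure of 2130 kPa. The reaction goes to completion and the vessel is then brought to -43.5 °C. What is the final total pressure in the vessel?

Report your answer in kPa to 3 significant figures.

1000 kPa

With V and T fixed, P_i ∝ n_i, so the mole ratios apply directly to partial pressures at 434 °C.
P(O2) required for 960 kPa of N2 = (1/1) × 960 = 960.0 kPa; available 2130 kPa, so N2 is limiting.
P(O2) remaining = 2130 − (1/1) × 960 = 1170 kPa
P(gaseous products) = (2)/1 × 960 = 1920 kPa
P_total at 434 °C = 1170 + 1920 = 3090 kPa
Scaling to -43.5 °C: P = 3090 × 229.65/707.15 = 1003 kPa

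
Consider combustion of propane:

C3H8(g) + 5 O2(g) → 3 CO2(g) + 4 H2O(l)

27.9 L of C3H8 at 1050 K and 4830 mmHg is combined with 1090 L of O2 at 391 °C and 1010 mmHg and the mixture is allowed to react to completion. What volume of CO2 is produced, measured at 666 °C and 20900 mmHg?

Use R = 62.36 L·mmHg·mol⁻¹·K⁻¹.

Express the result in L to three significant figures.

17.3 L

n(C3H8) = PV/RT = (4830 × 27.9) / (62.36 × 1050) = 2.058 mol
n(O2) = PV/RT = (1010 × 1090) / (62.36 × 664.15) = 26.58 mol
For 2.058 mol C3H8, stoichiometry requires (5/1) × 2.058 = 10.29 mol O2; 26.58 mol is available, so C3H8 is limiting.
n(CO2) = (3/1) × 2.058 = 6.174 mol
V(CO2) = nRT/P = 6.174 × 62.36 × 939.15 / 20900 = 17.30 L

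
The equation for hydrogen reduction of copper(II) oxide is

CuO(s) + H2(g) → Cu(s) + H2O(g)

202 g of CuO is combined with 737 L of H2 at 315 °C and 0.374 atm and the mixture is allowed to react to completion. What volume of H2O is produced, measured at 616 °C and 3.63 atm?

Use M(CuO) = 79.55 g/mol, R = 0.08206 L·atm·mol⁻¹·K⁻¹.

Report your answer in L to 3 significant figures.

51.0 L

n(CuO) = 202 / 79.55 = 2.539 mol
n(H2) = PV/RT = (0.374 × 737) / (0.08206 × 588.15) = 5.711 mol
For 2.539 mol CuO, stoichiometry requires (1/1) × 2.539 = 2.539 mol H2; 5.711 mol is available, so CuO is limiting.
n(H2O) = (1/1) × 2.539 = 2.539 mol
V(H2O) = nRT/P = 2.539 × 0.08206 × 889.15 / 3.63 = 51.03 L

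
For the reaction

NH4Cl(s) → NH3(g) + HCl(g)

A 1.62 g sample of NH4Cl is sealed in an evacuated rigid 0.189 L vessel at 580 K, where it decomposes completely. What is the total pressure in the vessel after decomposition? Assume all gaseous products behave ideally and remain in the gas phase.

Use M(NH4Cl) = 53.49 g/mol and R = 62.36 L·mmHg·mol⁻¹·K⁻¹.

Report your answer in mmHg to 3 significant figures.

n(NH4Cl) = 1.62 / 53.49 = 0.03029 mol
n(gas produced) = (2/1) × 0.03029 = 0.06058 mol
P = nRT/V = 0.06058 × 62.36 × 580 / 0.189 = 11590 mmHg

11600 mmHg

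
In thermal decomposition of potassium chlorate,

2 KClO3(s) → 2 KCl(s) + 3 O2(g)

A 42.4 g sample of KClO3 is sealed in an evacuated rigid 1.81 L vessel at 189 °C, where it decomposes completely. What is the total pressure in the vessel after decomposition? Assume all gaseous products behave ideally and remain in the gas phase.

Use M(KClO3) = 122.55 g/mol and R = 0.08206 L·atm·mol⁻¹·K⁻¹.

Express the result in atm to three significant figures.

10.9 atm

n(KClO3) = 42.4 / 122.55 = 0.3460 mol
n(gas produced) = (3/2) × 0.3460 = 0.5190 mol
P = nRT/V = 0.5190 × 0.08206 × 462.15 / 1.81 = 10.87 atm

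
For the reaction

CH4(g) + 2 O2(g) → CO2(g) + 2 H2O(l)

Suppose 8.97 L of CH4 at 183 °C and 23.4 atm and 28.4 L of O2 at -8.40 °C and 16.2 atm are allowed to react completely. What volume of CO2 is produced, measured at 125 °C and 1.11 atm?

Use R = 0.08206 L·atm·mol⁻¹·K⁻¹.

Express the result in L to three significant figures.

n(CH4) = PV/RT = (23.4 × 8.97) / (0.08206 × 456.15) = 5.607 mol
n(O2) = PV/RT = (16.2 × 28.4) / (0.08206 × 264.75) = 21.18 mol
For 5.607 mol CH4, stoichiometry requires (2/1) × 5.607 = 11.21 mol O2; 21.18 mol is available, so CH4 is limiting.
n(CO2) = (1/1) × 5.607 = 5.607 mol
V(CO2) = nRT/P = 5.607 × 0.08206 × 398.15 / 1.11 = 165.0 L

165 L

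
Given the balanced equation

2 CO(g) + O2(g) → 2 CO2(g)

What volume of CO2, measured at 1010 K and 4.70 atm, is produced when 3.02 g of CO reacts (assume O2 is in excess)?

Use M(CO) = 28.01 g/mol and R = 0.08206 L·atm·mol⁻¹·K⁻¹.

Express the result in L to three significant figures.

n(CO) = 3.020 / 28.01 = 0.1078 mol
n(CO2) = (2/2) × 0.1078 = 0.1078 mol
V = nRT/P = 0.1078 × 0.08206 × 1010 / 4.70 = 1.901 L

1.90 L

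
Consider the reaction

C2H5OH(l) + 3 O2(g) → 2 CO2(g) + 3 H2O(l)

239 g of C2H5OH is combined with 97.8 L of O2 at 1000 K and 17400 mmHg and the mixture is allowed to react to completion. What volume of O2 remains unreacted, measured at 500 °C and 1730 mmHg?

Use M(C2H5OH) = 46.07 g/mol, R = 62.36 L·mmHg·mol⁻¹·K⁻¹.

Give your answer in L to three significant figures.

n(C2H5OH) = 239 / 46.07 = 5.188 mol
n(O2) = PV/RT = (17400 × 97.8) / (62.36 × 1000) = 27.29 mol
For 5.188 mol C2H5OH, stoichiometry requires (3/1) × 5.188 = 15.56 mol O2; 27.29 mol is available, so C2H5OH is limiting.
n(O2) consumed = (3/1) × 5.188 = 15.56 mol; remaining = 27.29 − 15.56 = 11.73 mol
V(O2) = nRT/P = 11.73 × 62.36 × 773.15 / 1730 = 326.9 L

327 L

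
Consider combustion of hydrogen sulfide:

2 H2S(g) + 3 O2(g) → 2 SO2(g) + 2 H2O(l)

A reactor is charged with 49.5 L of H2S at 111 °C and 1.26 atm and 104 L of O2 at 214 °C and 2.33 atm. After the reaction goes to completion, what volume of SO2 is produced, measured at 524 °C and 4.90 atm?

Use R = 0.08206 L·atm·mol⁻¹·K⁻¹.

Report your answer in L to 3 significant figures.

n(H2S) = PV/RT = (1.26 × 49.5) / (0.08206 × 384.15) = 1.979 mol
n(O2) = PV/RT = (2.33 × 104) / (0.08206 × 487.15) = 6.062 mol
For 1.979 mol H2S, stoichiometry requires (3/2) × 1.979 = 2.969 mol O2; 6.062 mol is available, so H2S is limiting.
n(SO2) = (2/2) × 1.979 = 1.979 mol
V(SO2) = nRT/P = 1.979 × 0.08206 × 797.15 / 4.90 = 26.42 L

26.4 L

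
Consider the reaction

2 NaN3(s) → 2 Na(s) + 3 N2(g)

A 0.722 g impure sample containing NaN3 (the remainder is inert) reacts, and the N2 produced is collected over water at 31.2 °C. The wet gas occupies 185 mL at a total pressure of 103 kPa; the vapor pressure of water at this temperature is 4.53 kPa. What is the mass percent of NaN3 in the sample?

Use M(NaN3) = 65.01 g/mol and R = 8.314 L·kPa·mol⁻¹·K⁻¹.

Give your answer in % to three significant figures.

43.2 %

P(N2) = 103 − 4.53 = 98.47 kPa
n(N2) = PV/RT = (98.47 × 0.1850) / (8.314 × 304.35) = 0.007199 mol
n(NaN3) = (2/3) × 0.007199 = 0.004799 mol
m(NaN3) = 0.004799 × 65.01 = 0.3120 g
%NaN3 = 0.3120 / 0.722 × 100 = 43.21%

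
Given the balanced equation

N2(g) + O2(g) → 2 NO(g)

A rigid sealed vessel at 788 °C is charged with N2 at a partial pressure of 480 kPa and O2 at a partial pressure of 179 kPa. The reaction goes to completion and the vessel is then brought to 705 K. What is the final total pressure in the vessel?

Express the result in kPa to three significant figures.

With V and T fixed, P_i ∝ n_i, so the mole ratios apply directly to partial pressures at 788 °C.
P(O2) required for 480 kPa of N2 = (1/1) × 480 = 480.0 kPa; available 179 kPa, so O2 is limiting.
P(N2) remaining = 480 − (1/1) × 179 = 301.0 kPa
P(gaseous products) = (2)/1 × 179 = 358.0 kPa
P_total at 788 °C = 301.0 + 358.0 = 659.0 kPa
Scaling to 705 K: P = 659.0 × 705/1061.15 = 437.8 kPa

438 kPa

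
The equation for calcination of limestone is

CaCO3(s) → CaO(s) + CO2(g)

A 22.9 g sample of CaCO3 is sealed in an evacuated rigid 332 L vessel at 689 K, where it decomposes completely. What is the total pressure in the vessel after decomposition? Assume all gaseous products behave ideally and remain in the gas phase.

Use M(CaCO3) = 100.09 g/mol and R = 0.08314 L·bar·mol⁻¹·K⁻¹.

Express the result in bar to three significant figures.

0.0395 bar

n(CaCO3) = 22.9 / 100.09 = 0.2288 mol
n(gas produced) = (1/1) × 0.2288 = 0.2288 mol
P = nRT/V = 0.2288 × 0.08314 × 689 / 332 = 0.03948 bar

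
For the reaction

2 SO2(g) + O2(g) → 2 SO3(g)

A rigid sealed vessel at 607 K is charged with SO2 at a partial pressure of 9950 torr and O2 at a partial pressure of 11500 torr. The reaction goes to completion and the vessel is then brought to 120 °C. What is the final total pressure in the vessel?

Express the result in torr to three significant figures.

10700 torr

At constant V, partial pressures at 607 K are proportional to moles, so apply stoichiometry directly to pressures.
P(O2) required for 9950 torr of SO2 = (1/2) × 9950 = 4975 torr; available 11500 torr, so SO2 is limiting.
P(O2) remaining = 11500 − (1/2) × 9950 = 6525 torr
P(gaseous products) = (2)/2 × 9950 = 9950 torr
P_total at 607 K = 6525 + 9950 = 16480 torr
Scaling to 120 °C: P = 16480 × 393.15/607 = 10670 torr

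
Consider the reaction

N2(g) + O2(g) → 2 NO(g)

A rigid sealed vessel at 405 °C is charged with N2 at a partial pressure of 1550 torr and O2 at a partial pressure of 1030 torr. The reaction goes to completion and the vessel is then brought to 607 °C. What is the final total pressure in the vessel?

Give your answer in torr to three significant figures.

Because the vessel is rigid and T is held at 405 °C, work the stoichiometry in partial pressures (P_i = n_iRT/V).
P(O2) required for 1550 torr of N2 = (1/1) × 1550 = 1550 torr; available 1030 torr, so O2 is limiting.
P(N2) remaining = 1550 − (1/1) × 1030 = 520.0 torr
P(gaseous products) = (2)/1 × 1030 = 2060 torr
P_total at 405 °C = 520.0 + 2060 = 2580 torr
Scaling to 607 °C: P = 2580 × 880.15/678.15 = 3349 torr

3350 torr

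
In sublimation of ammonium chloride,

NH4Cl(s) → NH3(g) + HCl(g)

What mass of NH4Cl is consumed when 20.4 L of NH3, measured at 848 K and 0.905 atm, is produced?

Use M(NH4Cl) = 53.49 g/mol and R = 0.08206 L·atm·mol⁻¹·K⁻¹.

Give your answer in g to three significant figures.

14.2 g

n(NH3) = PV/RT = (0.905 × 20.4) / (0.08206 × 848) = 0.2653 mol
n(NH4Cl) = (1/1) × 0.2653 = 0.2653 mol
m(NH4Cl) = 0.2653 × 53.49 = 14.19 g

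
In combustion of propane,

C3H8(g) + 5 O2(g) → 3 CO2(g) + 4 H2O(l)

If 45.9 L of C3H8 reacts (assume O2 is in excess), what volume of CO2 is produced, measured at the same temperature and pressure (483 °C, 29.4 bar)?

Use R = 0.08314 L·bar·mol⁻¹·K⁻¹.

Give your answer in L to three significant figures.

At constant T and P, gas volumes are in the mole ratio: V(CO2) = (3/1) × 45.9 = 137.7 L

138 L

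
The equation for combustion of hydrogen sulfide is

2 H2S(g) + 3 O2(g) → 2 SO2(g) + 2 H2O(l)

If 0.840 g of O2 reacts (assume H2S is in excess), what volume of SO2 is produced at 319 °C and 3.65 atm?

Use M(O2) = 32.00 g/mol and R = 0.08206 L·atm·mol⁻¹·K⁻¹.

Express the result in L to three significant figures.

n(O2) = 0.8400 / 32.00 = 0.02625 mol
n(SO2) = (2/3) × 0.02625 = 0.01750 mol
V = nRT/P = 0.01750 × 0.08206 × 592.15 / 3.65 = 0.2330 L

0.233 L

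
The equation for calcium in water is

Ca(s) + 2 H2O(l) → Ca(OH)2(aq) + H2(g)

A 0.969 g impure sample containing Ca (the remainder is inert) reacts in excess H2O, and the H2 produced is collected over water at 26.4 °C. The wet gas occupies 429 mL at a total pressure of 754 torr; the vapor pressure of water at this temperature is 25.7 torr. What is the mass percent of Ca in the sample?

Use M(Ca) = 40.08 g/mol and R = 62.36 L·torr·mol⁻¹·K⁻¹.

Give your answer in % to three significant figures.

69.2 %

P(H2) = 754 − 25.7 = 728.3 torr
n(H2) = PV/RT = (728.3 × 0.4290) / (62.36 × 299.55) = 0.01673 mol
n(Ca) = (1/1) × 0.01673 = 0.01673 mol
m(Ca) = 0.01673 × 40.08 = 0.6705 g
%Ca = 0.6705 / 0.969 × 100 = 69.20%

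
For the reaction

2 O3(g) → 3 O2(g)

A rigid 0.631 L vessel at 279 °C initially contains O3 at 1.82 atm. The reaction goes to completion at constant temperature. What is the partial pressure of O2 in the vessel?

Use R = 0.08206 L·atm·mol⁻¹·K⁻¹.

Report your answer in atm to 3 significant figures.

n(O3)₀ = PV/RT = (1.82 × 0.631) / (0.08206 × 552.15) = 0.02535 mol
n(O2) = (3/2) × 0.02535 = 0.03803 mol
P(O2) = nRT/V = 0.03803 × 0.08206 × 552.15 / 0.631 = 2.731 atm

2.73 atm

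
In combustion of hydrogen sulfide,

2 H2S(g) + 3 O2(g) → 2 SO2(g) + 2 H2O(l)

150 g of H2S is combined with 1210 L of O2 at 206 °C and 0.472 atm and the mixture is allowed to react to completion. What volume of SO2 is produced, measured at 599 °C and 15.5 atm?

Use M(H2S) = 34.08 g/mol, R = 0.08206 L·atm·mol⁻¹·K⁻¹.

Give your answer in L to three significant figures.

20.3 L

n(H2S) = 150 / 34.08 = 4.401 mol
n(O2) = PV/RT = (0.472 × 1210) / (0.08206 × 479.15) = 14.53 mol
For 4.401 mol H2S, stoichiometry requires (3/2) × 4.401 = 6.601 mol O2; 14.53 mol is available, so H2S is limiting.
n(SO2) = (2/2) × 4.401 = 4.401 mol
V(SO2) = nRT/P = 4.401 × 0.08206 × 872.15 / 15.5 = 20.32 L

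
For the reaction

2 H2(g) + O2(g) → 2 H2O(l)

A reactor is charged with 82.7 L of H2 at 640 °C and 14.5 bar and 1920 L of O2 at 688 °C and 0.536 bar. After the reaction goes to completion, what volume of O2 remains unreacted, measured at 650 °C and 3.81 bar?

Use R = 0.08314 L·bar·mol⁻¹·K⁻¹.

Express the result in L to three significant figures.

100 L

n(H2) = PV/RT = (14.5 × 82.7) / (0.08314 × 913.15) = 15.80 mol
n(O2) = PV/RT = (0.536 × 1920) / (0.08314 × 961.15) = 12.88 mol
For 15.80 mol H2, stoichiometry requires (1/2) × 15.80 = 7.900 mol O2; 12.88 mol is available, so H2 is limiting.
n(O2) consumed = (1/2) × 15.80 = 7.900 mol; remaining = 12.88 − 7.900 = 4.980 mol
V(O2) = nRT/P = 4.980 × 0.08314 × 923.15 / 3.81 = 100.3 L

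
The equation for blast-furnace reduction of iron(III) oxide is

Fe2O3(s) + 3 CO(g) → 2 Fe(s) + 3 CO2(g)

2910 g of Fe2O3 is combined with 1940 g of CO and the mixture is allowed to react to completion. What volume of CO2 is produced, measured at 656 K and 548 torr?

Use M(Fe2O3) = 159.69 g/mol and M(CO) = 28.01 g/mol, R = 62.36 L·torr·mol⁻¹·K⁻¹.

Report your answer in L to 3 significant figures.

n(Fe2O3) = 2910 / 159.69 = 18.22 mol
n(CO) = 1940 / 28.01 = 69.26 mol
For 18.22 mol Fe2O3, stoichiometry requires (3/1) × 18.22 = 54.66 mol CO; 69.26 mol is available, so Fe2O3 is limiting.
n(CO2) = (3/1) × 18.22 = 54.66 mol
V(CO2) = nRT/P = 54.66 × 62.36 × 656 / 548 = 4080 L

4080 L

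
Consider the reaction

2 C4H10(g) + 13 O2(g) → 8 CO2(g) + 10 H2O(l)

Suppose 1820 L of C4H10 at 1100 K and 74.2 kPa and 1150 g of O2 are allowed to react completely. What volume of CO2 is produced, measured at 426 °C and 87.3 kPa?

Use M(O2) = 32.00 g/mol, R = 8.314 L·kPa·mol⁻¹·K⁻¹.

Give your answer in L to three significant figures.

1470 L

n(C4H10) = PV/RT = (74.2 × 1820) / (8.314 × 1100) = 14.77 mol
n(O2) = 1150 / 32.00 = 35.94 mol
For 14.77 mol C4H10, stoichiometry requires (13/2) × 14.77 = 96.00 mol O2; 35.94 mol is available, so O2 is limiting.
n(CO2) = (8/13) × 35.94 = 22.12 mol
V(CO2) = nRT/P = 22.12 × 8.314 × 699.15 / 87.3 = 1473 L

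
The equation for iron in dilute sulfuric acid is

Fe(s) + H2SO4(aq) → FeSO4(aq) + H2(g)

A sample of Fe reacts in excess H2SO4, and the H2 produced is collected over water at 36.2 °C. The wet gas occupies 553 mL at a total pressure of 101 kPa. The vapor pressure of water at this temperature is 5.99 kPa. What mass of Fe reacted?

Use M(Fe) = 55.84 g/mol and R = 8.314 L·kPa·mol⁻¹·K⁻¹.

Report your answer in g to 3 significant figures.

P(H2) = 101 − 5.99 = 95.01 kPa
n(H2) = PV/RT = (95.01 × 0.5530) / (8.314 × 309.35) = 0.02043 mol
n(Fe) = (1/1) × 0.02043 = 0.02043 mol
m(Fe) = 0.02043 × 55.84 = 1.141 g

1.14 g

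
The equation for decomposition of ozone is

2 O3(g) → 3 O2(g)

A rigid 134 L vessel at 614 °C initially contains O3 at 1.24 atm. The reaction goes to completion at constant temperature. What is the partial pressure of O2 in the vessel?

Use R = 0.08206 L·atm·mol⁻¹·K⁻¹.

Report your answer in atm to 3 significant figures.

1.86 atm

n(O3)₀ = PV/RT = (1.24 × 134) / (0.08206 × 887.15) = 2.282 mol
n(O2) = (3/2) × 2.282 = 3.423 mol
P(O2) = nRT/V = 3.423 × 0.08206 × 887.15 / 134 = 1.860 atm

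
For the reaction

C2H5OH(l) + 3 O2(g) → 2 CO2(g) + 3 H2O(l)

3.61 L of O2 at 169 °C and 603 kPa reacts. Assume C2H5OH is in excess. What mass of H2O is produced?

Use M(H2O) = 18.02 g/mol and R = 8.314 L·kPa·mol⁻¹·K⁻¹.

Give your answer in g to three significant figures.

n(O2) = PV/RT = (603 × 3.61) / (8.314 × 442.15) = 0.5922 mol
n(H2O) = (3/3) × 0.5922 = 0.5922 mol
m(H2O) = 0.5922 × 18.02 = 10.67 g

10.7 g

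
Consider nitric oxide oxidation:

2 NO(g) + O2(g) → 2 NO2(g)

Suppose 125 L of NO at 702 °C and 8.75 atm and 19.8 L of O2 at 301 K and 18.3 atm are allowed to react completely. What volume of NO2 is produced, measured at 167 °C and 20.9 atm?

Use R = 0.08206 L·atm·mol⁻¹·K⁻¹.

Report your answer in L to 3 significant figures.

23.6 L

n(NO) = PV/RT = (8.75 × 125) / (0.08206 × 975.15) = 13.67 mol
n(O2) = PV/RT = (18.3 × 19.8) / (0.08206 × 301) = 14.67 mol
For 13.67 mol NO, stoichiometry requires (1/2) × 13.67 = 6.835 mol O2; 14.67 mol is available, so NO is limiting.
n(NO2) = (2/2) × 13.67 = 13.67 mol
V(NO2) = nRT/P = 13.67 × 0.08206 × 440.15 / 20.9 = 23.62 L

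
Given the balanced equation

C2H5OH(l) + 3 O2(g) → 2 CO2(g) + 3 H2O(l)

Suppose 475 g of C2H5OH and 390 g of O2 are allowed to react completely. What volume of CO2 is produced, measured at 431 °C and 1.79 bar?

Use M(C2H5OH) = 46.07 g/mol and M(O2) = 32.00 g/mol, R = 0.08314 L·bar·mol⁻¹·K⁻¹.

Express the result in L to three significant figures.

266 L

n(C2H5OH) = 475 / 46.07 = 10.31 mol
n(O2) = 390 / 32.00 = 12.19 mol
For 10.31 mol C2H5OH, stoichiometry requires (3/1) × 10.31 = 30.93 mol O2; 12.19 mol is available, so O2 is limiting.
n(CO2) = (2/3) × 12.19 = 8.127 mol
V(CO2) = nRT/P = 8.127 × 0.08314 × 704.15 / 1.79 = 265.8 L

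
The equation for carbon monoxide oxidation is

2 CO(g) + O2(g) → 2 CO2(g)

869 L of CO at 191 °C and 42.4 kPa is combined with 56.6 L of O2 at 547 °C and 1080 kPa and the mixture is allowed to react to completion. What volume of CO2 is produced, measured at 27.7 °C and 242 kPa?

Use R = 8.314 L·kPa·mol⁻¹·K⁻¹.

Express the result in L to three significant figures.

n(CO) = PV/RT = (42.4 × 869) / (8.314 × 464.15) = 9.548 mol
n(O2) = PV/RT = (1080 × 56.6) / (8.314 × 820.15) = 8.965 mol
For 9.548 mol CO, stoichiometry requires (1/2) × 9.548 = 4.774 mol O2; 8.965 mol is available, so CO is limiting.
n(CO2) = (2/2) × 9.548 = 9.548 mol
V(CO2) = nRT/P = 9.548 × 8.314 × 300.85 / 242 = 98.69 L

98.7 L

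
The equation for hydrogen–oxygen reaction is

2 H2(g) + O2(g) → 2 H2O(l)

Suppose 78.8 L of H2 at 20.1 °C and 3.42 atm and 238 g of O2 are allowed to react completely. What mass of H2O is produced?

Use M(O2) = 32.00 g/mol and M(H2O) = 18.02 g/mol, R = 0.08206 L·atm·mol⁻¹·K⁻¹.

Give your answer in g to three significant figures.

202 g

n(H2) = PV/RT = (3.42 × 78.8) / (0.08206 × 293.25) = 11.20 mol
n(O2) = 238 / 32.00 = 7.438 mol
For 11.20 mol H2, stoichiometry requires (1/2) × 11.20 = 5.600 mol O2; 7.438 mol is available, so H2 is limiting.
n(H2O) = (2/2) × 11.20 = 11.20 mol
m(H2O) = 11.20 × 18.02 = 201.8 g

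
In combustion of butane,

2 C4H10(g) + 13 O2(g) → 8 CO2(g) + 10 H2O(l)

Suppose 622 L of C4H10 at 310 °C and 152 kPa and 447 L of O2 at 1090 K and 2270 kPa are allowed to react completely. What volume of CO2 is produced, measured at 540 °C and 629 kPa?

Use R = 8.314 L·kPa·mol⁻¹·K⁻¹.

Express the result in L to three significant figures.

741 L

n(C4H10) = PV/RT = (152 × 622) / (8.314 × 583.15) = 19.50 mol
n(O2) = PV/RT = (2270 × 447) / (8.314 × 1090) = 112.0 mol
For 19.50 mol C4H10, stoichiometry requires (13/2) × 19.50 = 126.8 mol O2; 112.0 mol is available, so O2 is limiting.
n(CO2) = (8/13) × 112.0 = 68.92 mol
V(CO2) = nRT/P = 68.92 × 8.314 × 813.15 / 629 = 740.8 L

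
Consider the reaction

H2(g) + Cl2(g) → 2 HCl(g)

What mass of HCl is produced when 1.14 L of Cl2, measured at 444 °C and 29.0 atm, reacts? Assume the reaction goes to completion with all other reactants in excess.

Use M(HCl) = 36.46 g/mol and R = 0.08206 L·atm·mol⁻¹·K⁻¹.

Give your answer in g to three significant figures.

n(Cl2) = PV/RT = (29.0 × 1.14) / (0.08206 × 717.15) = 0.5618 mol
n(HCl) = (2/1) × 0.5618 = 1.124 mol
m(HCl) = 1.124 × 36.46 = 40.98 g

41.0 g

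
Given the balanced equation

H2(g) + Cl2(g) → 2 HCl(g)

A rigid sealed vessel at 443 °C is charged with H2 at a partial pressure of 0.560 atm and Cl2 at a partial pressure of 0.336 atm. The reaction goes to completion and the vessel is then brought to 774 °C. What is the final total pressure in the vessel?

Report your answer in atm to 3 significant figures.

1.31 atm

At constant V, partial pressures at 443 °C are proportional to moles, so apply stoichiometry directly to pressures.
P(Cl2) required for 0.560 atm of H2 = (1/1) × 0.560 = 0.5600 atm; available 0.336 atm, so Cl2 is limiting.
P(H2) remaining = 0.560 − (1/1) × 0.336 = 0.2240 atm
P(gaseous products) = (2)/1 × 0.336 = 0.6720 atm
P_total at 443 °C = 0.2240 + 0.6720 = 0.8960 atm
Scaling to 774 °C: P = 0.8960 × 1047.15/716.15 = 1.310 atm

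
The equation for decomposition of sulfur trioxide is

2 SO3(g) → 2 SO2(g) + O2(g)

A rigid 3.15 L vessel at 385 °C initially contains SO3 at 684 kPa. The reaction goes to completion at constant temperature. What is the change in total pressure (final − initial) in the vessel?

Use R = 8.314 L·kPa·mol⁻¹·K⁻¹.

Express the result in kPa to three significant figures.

At constant T and V, P ∝ n(gas): 2 mol gas → 3 mol gas.
P_final = (3/2) × 684 = 1026 kPa; ΔP = 1026 − 684 = 342.0 kPa

342 kPa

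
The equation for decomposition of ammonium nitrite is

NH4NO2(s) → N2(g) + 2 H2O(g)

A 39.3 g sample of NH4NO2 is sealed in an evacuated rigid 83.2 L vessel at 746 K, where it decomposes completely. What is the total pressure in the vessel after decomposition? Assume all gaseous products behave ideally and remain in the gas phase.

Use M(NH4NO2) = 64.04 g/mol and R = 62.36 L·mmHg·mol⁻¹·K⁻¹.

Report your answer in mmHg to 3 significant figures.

n(NH4NO2) = 39.3 / 64.04 = 0.6137 mol
n(gas produced) = (3/1) × 0.6137 = 1.841 mol
P = nRT/V = 1.841 × 62.36 × 746 / 83.2 = 1029 mmHg

1030 mmHg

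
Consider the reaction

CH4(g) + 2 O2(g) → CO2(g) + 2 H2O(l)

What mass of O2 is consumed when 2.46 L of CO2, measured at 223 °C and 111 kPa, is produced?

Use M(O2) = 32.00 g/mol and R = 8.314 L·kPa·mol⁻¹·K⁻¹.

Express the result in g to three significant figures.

n(CO2) = PV/RT = (111 × 2.46) / (8.314 × 496.15) = 0.06620 mol
n(O2) = (2/1) × 0.06620 = 0.1324 mol
m(O2) = 0.1324 × 32.00 = 4.237 g

4.24 g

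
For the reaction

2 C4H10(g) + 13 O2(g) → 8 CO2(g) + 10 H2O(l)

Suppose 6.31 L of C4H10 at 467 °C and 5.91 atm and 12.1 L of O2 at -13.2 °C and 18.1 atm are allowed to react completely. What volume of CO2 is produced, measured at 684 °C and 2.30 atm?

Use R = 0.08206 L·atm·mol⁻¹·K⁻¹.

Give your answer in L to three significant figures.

n(C4H10) = PV/RT = (5.91 × 6.31) / (0.08206 × 740.15) = 0.6140 mol
n(O2) = PV/RT = (18.1 × 12.1) / (0.08206 × 259.95) = 10.27 mol
For 0.6140 mol C4H10, stoichiometry requires (13/2) × 0.6140 = 3.991 mol O2; 10.27 mol is available, so C4H10 is limiting.
n(CO2) = (8/2) × 0.6140 = 2.456 mol
V(CO2) = nRT/P = 2.456 × 0.08206 × 957.15 / 2.30 = 83.87 L

83.9 L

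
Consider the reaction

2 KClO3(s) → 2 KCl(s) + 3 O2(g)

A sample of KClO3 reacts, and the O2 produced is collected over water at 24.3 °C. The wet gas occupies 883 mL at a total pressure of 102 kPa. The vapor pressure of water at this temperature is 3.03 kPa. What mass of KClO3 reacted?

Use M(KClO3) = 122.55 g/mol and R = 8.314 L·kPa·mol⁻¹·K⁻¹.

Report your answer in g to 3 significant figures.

2.89 g

P(O2) = 102 − 3.03 = 98.97 kPa
n(O2) = PV/RT = (98.97 × 0.8830) / (8.314 × 297.45) = 0.03534 mol
n(KClO3) = (2/3) × 0.03534 = 0.02356 mol
m(KClO3) = 0.02356 × 122.55 = 2.887 g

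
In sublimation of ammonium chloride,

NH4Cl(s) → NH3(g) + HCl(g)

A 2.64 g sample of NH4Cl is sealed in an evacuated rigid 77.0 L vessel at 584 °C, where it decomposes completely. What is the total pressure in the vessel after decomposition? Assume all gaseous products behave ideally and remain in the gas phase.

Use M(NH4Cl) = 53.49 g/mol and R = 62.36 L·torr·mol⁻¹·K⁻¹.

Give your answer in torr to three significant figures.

n(NH4Cl) = 2.64 / 53.49 = 0.04936 mol
n(gas produced) = (2/1) × 0.04936 = 0.09872 mol
P = nRT/V = 0.09872 × 62.36 × 857.15 / 77.0 = 68.53 torr

68.5 torr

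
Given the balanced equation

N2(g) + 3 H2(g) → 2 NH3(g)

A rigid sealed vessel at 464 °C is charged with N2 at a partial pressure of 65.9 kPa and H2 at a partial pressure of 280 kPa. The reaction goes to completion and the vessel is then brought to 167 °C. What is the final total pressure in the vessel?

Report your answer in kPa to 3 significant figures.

With V and T fixed, P_i ∝ n_i, so the mole ratios apply directly to partial pressures at 464 °C.
P(H2) required for 65.9 kPa of N2 = (3/1) × 65.9 = 197.7 kPa; available 280 kPa, so N2 is limiting.
P(H2) remaining = 280 − (3/1) × 65.9 = 82.30 kPa
P(gaseous products) = (2)/1 × 65.9 = 131.8 kPa
P_total at 464 °C = 82.30 + 131.8 = 214.1 kPa
Scaling to 167 °C: P = 214.1 × 440.15/737.15 = 127.8 kPa

128 kPa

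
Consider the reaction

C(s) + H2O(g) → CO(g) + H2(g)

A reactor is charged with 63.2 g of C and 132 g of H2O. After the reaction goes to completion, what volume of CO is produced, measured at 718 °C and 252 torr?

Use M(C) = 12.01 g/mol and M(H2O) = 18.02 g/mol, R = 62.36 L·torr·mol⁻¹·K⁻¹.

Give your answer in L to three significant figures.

n(C) = 63.2 / 12.01 = 5.262 mol
n(H2O) = 132 / 18.02 = 7.325 mol
For 5.262 mol C, stoichiometry requires (1/1) × 5.262 = 5.262 mol H2O; 7.325 mol is available, so C is limiting.
n(CO) = (1/1) × 5.262 = 5.262 mol
V(CO) = nRT/P = 5.262 × 62.36 × 991.15 / 252 = 1291 L

1290 L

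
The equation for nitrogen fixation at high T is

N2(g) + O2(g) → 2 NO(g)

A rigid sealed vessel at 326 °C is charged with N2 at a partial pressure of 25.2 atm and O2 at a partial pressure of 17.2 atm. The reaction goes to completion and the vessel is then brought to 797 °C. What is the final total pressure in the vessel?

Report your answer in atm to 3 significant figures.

At constant V, partial pressures at 326 °C are proportional to moles, so apply stoichiometry directly to pressures.
P(O2) required for 25.2 atm of N2 = (1/1) × 25.2 = 25.20 atm; available 17.2 atm, so O2 is limiting.
P(N2) remaining = 25.2 − (1/1) × 17.2 = 8.000 atm
P(gaseous products) = (2)/1 × 17.2 = 34.40 atm
P_total at 326 °C = 8.000 + 34.40 = 42.40 atm
Scaling to 797 °C: P = 42.40 × 1070.15/599.15 = 75.73 atm

75.7 atm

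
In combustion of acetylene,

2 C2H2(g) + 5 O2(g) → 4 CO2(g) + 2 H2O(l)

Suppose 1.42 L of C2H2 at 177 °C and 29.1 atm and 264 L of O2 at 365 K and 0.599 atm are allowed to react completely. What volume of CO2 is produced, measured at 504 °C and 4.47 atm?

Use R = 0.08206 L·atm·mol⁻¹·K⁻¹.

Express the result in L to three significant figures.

n(C2H2) = PV/RT = (29.1 × 1.42) / (0.08206 × 450.15) = 1.119 mol
n(O2) = PV/RT = (0.599 × 264) / (0.08206 × 365) = 5.280 mol
For 1.119 mol C2H2, stoichiometry requires (5/2) × 1.119 = 2.797 mol O2; 5.280 mol is available, so C2H2 is limiting.
n(CO2) = (4/2) × 1.119 = 2.238 mol
V(CO2) = nRT/P = 2.238 × 0.08206 × 777.15 / 4.47 = 31.93 L

31.9 L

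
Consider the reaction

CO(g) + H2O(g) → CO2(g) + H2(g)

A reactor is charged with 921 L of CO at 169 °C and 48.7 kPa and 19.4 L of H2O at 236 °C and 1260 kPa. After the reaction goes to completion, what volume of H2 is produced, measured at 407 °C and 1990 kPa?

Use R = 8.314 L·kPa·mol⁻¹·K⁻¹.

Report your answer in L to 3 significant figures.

n(CO) = PV/RT = (48.7 × 921) / (8.314 × 442.15) = 12.20 mol
n(H2O) = PV/RT = (1260 × 19.4) / (8.314 × 509.15) = 5.775 mol
For 12.20 mol CO, stoichiometry requires (1/1) × 12.20 = 12.20 mol H2O; 5.775 mol is available, so H2O is limiting.
n(H2) = (1/1) × 5.775 = 5.775 mol
V(H2) = nRT/P = 5.775 × 8.314 × 680.15 / 1990 = 16.41 L

16.4 L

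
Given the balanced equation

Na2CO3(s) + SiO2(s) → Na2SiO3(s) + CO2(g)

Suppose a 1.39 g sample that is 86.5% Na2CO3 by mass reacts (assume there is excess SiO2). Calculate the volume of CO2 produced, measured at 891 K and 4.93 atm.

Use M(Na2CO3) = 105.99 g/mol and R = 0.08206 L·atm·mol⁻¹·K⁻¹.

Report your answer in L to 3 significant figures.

0.168 L

mass of Na2CO3 = 1.39 × 86.5/100 = 1.202 g
n(Na2CO3) = 1.202 / 105.99 = 0.01134 mol
n(CO2) = (1/1) × 0.01134 = 0.01134 mol
V = nRT/P = 0.01134 × 0.08206 × 891 / 4.93 = 0.1682 L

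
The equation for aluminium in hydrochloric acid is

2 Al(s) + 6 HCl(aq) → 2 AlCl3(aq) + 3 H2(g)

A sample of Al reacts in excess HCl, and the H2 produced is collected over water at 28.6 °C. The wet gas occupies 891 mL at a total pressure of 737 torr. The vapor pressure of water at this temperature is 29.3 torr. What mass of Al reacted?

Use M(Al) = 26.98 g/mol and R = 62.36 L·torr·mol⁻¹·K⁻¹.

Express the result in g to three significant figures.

P(H2) = 737 − 29.3 = 707.7 torr
n(H2) = PV/RT = (707.7 × 0.8910) / (62.36 × 301.75) = 0.03351 mol
n(Al) = (2/3) × 0.03351 = 0.02234 mol
m(Al) = 0.02234 × 26.98 = 0.6027 g

0.603 g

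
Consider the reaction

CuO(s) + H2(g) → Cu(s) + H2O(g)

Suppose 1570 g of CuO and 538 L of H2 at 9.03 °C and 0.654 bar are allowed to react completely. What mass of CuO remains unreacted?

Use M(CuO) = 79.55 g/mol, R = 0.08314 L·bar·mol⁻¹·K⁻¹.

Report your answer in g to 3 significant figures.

377 g

n(CuO) = 1570 / 79.55 = 19.74 mol
n(H2) = PV/RT = (0.654 × 538) / (0.08314 × 282.18) = 15.00 mol
For 19.74 mol CuO, stoichiometry requires (1/1) × 19.74 = 19.74 mol H2; 15.00 mol is available, so H2 is limiting.
n(CuO) consumed = (1/1) × 15.00 = 15.00 mol; remaining = 19.74 − 15.00 = 4.740 mol
m(CuO) = 4.740 × 79.55 = 377.1 g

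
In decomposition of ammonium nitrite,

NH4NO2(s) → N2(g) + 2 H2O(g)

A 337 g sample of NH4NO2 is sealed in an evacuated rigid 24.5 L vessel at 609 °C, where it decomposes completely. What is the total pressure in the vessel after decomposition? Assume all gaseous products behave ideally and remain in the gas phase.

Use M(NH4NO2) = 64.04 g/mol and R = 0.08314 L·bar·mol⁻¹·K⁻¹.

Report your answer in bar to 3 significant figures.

n(NH4NO2) = 337 / 64.04 = 5.262 mol
n(gas produced) = (3/1) × 5.262 = 15.79 mol
P = nRT/V = 15.79 × 0.08314 × 882.15 / 24.5 = 47.27 bar

47.3 bar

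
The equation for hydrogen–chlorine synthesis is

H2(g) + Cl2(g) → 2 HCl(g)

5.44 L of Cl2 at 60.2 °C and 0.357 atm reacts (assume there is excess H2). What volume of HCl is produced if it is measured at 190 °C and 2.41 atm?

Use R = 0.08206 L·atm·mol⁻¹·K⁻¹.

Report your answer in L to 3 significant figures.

n(Cl2) = PV/RT = (0.357 × 5.44) / (0.08206 × 333.35) = 0.07100 mol
n(HCl) = (2/1) × 0.07100 = 0.1420 mol
V = nRT/P = 0.1420 × 0.08206 × 463.15 / 2.41 = 2.239 L

2.24 L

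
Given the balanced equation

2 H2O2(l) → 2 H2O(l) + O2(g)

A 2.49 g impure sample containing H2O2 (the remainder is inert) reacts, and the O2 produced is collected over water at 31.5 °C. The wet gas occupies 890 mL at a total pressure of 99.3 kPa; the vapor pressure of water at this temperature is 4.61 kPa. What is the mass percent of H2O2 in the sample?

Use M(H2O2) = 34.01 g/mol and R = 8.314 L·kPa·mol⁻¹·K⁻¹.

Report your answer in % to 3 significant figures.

90.9 %

P(O2) = 99.3 − 4.61 = 94.69 kPa
n(O2) = PV/RT = (94.69 × 0.8900) / (8.314 × 304.65) = 0.03327 mol
n(H2O2) = (2/1) × 0.03327 = 0.06654 mol
m(H2O2) = 0.06654 × 34.01 = 2.263 g
%H2O2 = 2.263 / 2.49 × 100 = 90.88%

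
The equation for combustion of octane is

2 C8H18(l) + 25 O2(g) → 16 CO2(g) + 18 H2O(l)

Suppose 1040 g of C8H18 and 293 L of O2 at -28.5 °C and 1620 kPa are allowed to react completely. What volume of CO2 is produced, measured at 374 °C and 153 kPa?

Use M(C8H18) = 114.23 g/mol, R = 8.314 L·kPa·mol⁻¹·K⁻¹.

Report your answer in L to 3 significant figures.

n(C8H18) = 1040 / 114.23 = 9.104 mol
n(O2) = PV/RT = (1620 × 293) / (8.314 × 244.65) = 233.4 mol
For 9.104 mol C8H18, stoichiometry requires (25/2) × 9.104 = 113.8 mol O2; 233.4 mol is available, so C8H18 is limiting.
n(CO2) = (16/2) × 9.104 = 72.83 mol
V(CO2) = nRT/P = 72.83 × 8.314 × 647.15 / 153 = 2561 L

2560 L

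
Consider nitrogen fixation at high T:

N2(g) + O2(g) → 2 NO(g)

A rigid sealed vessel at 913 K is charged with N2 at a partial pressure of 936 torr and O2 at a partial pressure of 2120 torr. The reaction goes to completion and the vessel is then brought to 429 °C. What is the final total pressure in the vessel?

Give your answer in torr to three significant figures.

At constant V, partial pressures at 913 K are proportional to moles, so apply stoichiometry directly to pressures.
P(O2) required for 936 torr of N2 = (1/1) × 936 = 936.0 torr; available 2120 torr, so N2 is limiting.
P(O2) remaining = 2120 − (1/1) × 936 = 1184 torr
P(gaseous products) = (2)/1 × 936 = 1872 torr
P_total at 913 K = 1184 + 1872 = 3056 torr
Scaling to 429 °C: P = 3056 × 702.15/913 = 2350 torr

2350 torr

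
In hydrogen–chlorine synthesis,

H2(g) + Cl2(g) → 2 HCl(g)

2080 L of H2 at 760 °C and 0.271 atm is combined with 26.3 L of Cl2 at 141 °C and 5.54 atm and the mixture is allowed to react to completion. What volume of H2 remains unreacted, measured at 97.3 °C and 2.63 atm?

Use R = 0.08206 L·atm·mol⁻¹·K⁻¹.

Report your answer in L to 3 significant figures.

n(H2) = PV/RT = (0.271 × 2080) / (0.08206 × 1033.15) = 6.649 mol
n(Cl2) = PV/RT = (5.54 × 26.3) / (0.08206 × 414.15) = 4.287 mol
For 6.649 mol H2, stoichiometry requires (1/1) × 6.649 = 6.649 mol Cl2; 4.287 mol is available, so Cl2 is limiting.
n(H2) consumed = (1/1) × 4.287 = 4.287 mol; remaining = 6.649 − 4.287 = 2.362 mol
V(H2) = nRT/P = 2.362 × 0.08206 × 370.45 / 2.63 = 27.30 L

27.3 L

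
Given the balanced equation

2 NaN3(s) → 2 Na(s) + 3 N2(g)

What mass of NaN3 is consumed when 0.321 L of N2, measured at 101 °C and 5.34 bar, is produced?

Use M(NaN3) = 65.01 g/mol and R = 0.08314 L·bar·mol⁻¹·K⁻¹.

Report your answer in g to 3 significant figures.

n(N2) = PV/RT = (5.34 × 0.321) / (0.08314 × 374.15) = 0.05510 mol
n(NaN3) = (2/3) × 0.05510 = 0.03673 mol
m(NaN3) = 0.03673 × 65.01 = 2.388 g

2.39 g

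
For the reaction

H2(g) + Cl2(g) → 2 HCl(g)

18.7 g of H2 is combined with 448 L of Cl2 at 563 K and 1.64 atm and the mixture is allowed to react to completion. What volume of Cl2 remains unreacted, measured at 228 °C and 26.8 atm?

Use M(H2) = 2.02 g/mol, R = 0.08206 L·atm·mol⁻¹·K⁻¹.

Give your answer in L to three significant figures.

n(H2) = 18.7 / 2.02 = 9.257 mol
n(Cl2) = PV/RT = (1.64 × 448) / (0.08206 × 563) = 15.90 mol
For 9.257 mol H2, stoichiometry requires (1/1) × 9.257 = 9.257 mol Cl2; 15.90 mol is available, so H2 is limiting.
n(Cl2) consumed = (1/1) × 9.257 = 9.257 mol; remaining = 15.90 − 9.257 = 6.643 mol
V(Cl2) = nRT/P = 6.643 × 0.08206 × 501.15 / 26.8 = 10.19 L

10.2 L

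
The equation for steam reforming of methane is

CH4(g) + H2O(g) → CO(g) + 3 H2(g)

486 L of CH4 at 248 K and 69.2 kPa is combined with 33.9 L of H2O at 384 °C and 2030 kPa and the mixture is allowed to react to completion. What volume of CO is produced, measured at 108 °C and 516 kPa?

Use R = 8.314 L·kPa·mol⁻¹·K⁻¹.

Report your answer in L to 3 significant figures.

77.4 L

n(CH4) = PV/RT = (69.2 × 486) / (8.314 × 248) = 16.31 mol
n(H2O) = PV/RT = (2030 × 33.9) / (8.314 × 657.15) = 12.60 mol
For 16.31 mol CH4, stoichiometry requires (1/1) × 16.31 = 16.31 mol H2O; 12.60 mol is available, so H2O is limiting.
n(CO) = (1/1) × 12.60 = 12.60 mol
V(CO) = nRT/P = 12.60 × 8.314 × 381.15 / 516 = 77.38 L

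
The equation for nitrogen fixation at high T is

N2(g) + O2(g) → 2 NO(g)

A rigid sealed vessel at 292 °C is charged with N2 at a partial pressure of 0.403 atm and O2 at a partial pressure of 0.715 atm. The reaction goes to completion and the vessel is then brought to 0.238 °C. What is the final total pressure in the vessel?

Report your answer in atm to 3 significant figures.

0.541 atm

With V and T fixed, P_i ∝ n_i, so the mole ratios apply directly to partial pressures at 292 °C.
P(O2) required for 0.403 atm of N2 = (1/1) × 0.403 = 0.4030 atm; available 0.715 atm, so N2 is limiting.
P(O2) remaining = 0.715 − (1/1) × 0.403 = 0.3120 atm
P(gaseous products) = (2)/1 × 0.403 = 0.8060 atm
P_total at 292 °C = 0.3120 + 0.8060 = 1.118 atm
Scaling to 0.238 °C: P = 1.118 × 273.388/565.15 = 0.5408 atm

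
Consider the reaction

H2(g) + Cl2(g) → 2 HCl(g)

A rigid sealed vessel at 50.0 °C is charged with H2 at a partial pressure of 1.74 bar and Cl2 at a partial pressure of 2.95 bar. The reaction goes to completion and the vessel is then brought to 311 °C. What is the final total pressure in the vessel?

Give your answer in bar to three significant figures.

8.48 bar

With V and T fixed, P_i ∝ n_i, so the mole ratios apply directly to partial pressures at 50.0 °C.
P(Cl2) required for 1.74 bar of H2 = (1/1) × 1.74 = 1.740 bar; available 2.95 bar, so H2 is limiting.
P(Cl2) remaining = 2.95 − (1/1) × 1.74 = 1.210 bar
P(gaseous products) = (2)/1 × 1.74 = 3.480 bar
P_total at 50.0 °C = 1.210 + 3.480 = 4.690 bar
Scaling to 311 °C: P = 4.690 × 584.15/323.15 = 8.478 bar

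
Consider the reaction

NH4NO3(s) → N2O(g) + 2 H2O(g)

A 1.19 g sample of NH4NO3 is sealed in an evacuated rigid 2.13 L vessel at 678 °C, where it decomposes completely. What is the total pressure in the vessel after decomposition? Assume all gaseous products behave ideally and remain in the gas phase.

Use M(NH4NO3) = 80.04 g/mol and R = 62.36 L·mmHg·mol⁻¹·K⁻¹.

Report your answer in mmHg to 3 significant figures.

n(NH4NO3) = 1.19 / 80.04 = 0.01487 mol
n(gas produced) = (3/1) × 0.01487 = 0.04461 mol
P = nRT/V = 0.04461 × 62.36 × 951.15 / 2.13 = 1242 mmHg

1240 mmHg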